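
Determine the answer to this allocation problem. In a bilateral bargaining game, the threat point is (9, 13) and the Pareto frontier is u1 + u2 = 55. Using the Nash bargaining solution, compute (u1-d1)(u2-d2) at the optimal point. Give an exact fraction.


Step 1: The Nash solution splits surplus symmetrically above the disagreement point
Step 2: u1 = (total + d1 - d2)/2 = (55 + 9 - 13)/2 = 51/2
Step 3: u2 = (total - d1 + d2)/2 = (55 - 9 + 13)/2 = 59/2
Step 4: Nash product = (51/2 - 9) * (59/2 - 13)
Step 5: = 33/2 * 33/2 = 1089/4

1089/4


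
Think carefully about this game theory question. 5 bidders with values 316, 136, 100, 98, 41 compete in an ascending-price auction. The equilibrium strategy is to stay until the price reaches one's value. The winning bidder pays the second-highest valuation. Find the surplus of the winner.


Step 1: Identify the highest value: 316
Step 2: Identify the second-highest value: 136
Step 3: The final price = second-highest value = 136
Step 4: Surplus = 316 - 136 = 180

180


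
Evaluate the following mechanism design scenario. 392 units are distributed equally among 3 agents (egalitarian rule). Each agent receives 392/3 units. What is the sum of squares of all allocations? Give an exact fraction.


Step 1: Each agent's share = 392/3
Step 2: Square of each share = (392/3)^2 = 153664/9
Step 3: Sum of squares = 3 * 153664/9 = 153664/3

153664/3


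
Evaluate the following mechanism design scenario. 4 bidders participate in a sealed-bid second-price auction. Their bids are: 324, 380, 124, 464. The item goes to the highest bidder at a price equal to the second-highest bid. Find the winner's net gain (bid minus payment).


Step 1: Sort bids in descending order: 464, 380, 324, 124
Step 2: The winning bid is the highest: 464
Step 3: The payment equals the second-highest bid: 380
Step 4: Surplus = winner's bid - payment = 464 - 380 = 84

84


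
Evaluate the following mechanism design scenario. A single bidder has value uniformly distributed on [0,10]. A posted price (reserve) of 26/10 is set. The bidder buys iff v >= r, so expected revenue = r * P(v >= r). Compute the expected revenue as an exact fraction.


Step 1: Posted price r = 13/5, value support [0,10]
Step 2: P(v >= r) = (10 - 13/5)/10 = 37/50
Step 3: Expected revenue = r * P(v >= r) = 13/5 * 37/50
Step 4: Revenue = 481/250

481/250


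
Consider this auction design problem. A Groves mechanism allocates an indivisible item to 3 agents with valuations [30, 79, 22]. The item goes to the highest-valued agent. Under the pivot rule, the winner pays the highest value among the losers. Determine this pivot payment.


Step 1: The efficient winner is agent 1 with value 79
Step 2: Other agents' values: [30, 22]
Step 3: Pivot payment = max(others) = 30
Step 4: The winner pays 30

30


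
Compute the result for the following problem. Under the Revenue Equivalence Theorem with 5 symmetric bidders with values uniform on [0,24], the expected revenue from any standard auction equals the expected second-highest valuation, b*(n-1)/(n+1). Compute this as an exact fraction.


Step 1: By Revenue Equivalence, expected revenue = b*(n-1)/(n+1)
Step 2: Substituting n = 5, b = 24
Step 3: Revenue = 24*(5-1)/(5+1) = 24*4/6
Step 4: Revenue = 96/6 = 16

16


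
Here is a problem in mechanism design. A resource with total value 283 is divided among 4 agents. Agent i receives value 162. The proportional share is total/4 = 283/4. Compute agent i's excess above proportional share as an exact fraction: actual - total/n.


Step 1: Proportional share = 283/4
Step 2: Agent's actual allocation = 162
Step 3: Excess = 162 - 283/4 = 365/4

365/4


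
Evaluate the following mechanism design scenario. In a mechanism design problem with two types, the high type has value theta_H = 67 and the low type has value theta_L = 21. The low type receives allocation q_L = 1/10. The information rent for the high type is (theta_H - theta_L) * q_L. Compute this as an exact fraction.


Step 1: theta_H - theta_L = 67 - 21 = 46
Step 2: Information rent = (theta_H - theta_L) * q_L
Step 3: = 46 * 1/10
Step 4: = 23/5

23/5


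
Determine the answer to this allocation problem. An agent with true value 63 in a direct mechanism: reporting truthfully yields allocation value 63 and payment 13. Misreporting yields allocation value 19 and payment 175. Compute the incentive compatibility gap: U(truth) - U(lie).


Step 1: U(truth) = value - payment = 63 - 13 = 50
Step 2: U(lie) = allocation - payment = 19 - 175 = -156
Step 3: IC gap = 50 - (-156) = 206

206


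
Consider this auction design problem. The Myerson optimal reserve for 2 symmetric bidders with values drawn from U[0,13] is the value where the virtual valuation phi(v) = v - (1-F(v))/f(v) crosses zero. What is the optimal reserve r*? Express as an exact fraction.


Step 1: For U[0,13], F(v) = v/13 and f(v) = 1/13
Step 2: phi(v) = v - (1 - v/13)/(1/13) = v - (13 - v) = 2v - 13
Step 3: Set phi(r*) = 0: 2r* - 13 = 0
Step 4: r* = 13/2 (the number of bidders n = 2 does not enter)

13/2


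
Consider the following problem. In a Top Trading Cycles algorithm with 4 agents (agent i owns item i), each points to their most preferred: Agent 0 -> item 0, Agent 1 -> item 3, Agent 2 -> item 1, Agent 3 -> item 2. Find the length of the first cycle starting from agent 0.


Step 1: Trace the pointer graph from agent 0: 0 -> 0
Step 2: A cycle is detected when we revisit agent 0
Step 3: The cycle is: 0 -> 0
Step 4: Cycle length = 1

1


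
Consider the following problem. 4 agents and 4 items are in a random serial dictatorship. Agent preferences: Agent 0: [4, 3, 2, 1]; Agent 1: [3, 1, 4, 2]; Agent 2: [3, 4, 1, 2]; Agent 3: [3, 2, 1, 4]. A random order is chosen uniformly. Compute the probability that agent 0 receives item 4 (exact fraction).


Step 1: Agent 0 wants item 4
Step 2: There are 24 possible orderings of agents
Step 3: In 18 orderings, agent 0 gets item 4
Step 4: Probability = 18/24 = 3/4

3/4


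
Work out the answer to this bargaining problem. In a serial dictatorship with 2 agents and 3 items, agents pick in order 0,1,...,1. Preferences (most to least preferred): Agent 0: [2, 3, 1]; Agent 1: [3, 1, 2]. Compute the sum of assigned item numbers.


Step 1: Agent 0 picks item 2
Step 2: Agent 1 picks item 3
Step 3: Sum = 2 + 3 = 5

5


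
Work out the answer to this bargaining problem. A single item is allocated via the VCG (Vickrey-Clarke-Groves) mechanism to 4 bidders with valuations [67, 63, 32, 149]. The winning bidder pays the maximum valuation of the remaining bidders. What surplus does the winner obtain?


Step 1: The winner is the agent with the highest value: agent 3 with value 149
Step 2: Values of other agents: [67, 63, 32]
Step 3: VCG payment = max of others' values = 67
Step 4: Surplus = 149 - 67 = 82

82


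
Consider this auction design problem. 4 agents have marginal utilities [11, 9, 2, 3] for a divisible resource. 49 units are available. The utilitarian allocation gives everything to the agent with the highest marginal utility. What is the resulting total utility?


Step 1: The marginal utilities are [11, 9, 2, 3]
Step 2: The highest marginal utility is 11
Step 3: All 49 units go to that agent
Step 4: Total utility = 11 * 49 = 539

539


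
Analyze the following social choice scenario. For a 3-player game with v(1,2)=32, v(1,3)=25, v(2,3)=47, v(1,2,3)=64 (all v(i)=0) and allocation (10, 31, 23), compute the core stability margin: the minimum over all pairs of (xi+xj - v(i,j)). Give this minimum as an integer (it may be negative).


Step 1: Slack for coalition (1,2): x1+x2 - v12 = 41 - 32 = 9
Step 2: Slack for coalition (1,3): x1+x3 - v13 = 33 - 25 = 8
Step 3: Slack for coalition (2,3): x2+x3 - v23 = 54 - 47 = 7
Step 4: Minimum slack = min(9, 8, 7) = 7, attained by (2,3); no pair can gain by deviating, so the allocation is in the core

7


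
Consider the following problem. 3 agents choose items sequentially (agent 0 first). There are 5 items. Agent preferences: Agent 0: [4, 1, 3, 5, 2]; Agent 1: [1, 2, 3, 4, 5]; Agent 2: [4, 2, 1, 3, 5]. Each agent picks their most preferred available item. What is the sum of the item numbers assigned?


Step 1: Agent 0 picks item 4
Step 2: Agent 1 picks item 1
Step 3: Agent 2 picks item 2
Step 4: Sum = 4 + 1 + 2 = 7

7


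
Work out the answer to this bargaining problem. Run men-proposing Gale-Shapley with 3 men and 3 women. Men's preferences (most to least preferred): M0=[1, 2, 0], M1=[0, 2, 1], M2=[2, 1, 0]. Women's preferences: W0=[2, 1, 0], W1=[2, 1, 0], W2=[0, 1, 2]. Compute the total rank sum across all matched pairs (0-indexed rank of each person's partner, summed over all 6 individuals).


Step 1: Run Gale-Shapley (men propose, women hold best offer):
  M0 proposes to W1; she accepts
  M1 proposes to W0; she accepts
  M2 proposes to W2; she accepts
Step 2: Final matching: W0-M1, W1-M0, W2-M2
Step 3: 0-indexed ranks (man's rank of his match, then woman's): 0 + 1 + 0 + 2 + 0 + 2
Step 4: Total rank sum = 5

5


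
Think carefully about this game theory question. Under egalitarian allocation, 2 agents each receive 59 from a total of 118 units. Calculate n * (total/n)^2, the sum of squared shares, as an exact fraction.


Step 1: Each agent's share = 118/2 = 59
Step 2: Square of each share = (59)^2 = 3481
Step 3: Sum of squares = 2 * 3481 = 6962

6962


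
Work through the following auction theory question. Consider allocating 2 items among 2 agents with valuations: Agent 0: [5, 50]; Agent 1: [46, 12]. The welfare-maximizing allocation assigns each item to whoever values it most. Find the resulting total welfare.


Step 1: For each item, find the maximum value among all agents.
Step 2: Item 0 -> Agent 1 (value 46)
Step 3: Item 1 -> Agent 0 (value 50)
Step 4: Total welfare = 46 + 50 = 96

96


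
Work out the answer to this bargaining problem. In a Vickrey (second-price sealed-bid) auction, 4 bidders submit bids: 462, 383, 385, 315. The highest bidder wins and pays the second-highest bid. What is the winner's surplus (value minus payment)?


Step 1: Sort bids in descending order: 462, 385, 383, 315
Step 2: The winning bid is the highest: 462
Step 3: The payment equals the second-highest bid: 385
Step 4: Surplus = winner's bid - payment = 462 - 385 = 77

77


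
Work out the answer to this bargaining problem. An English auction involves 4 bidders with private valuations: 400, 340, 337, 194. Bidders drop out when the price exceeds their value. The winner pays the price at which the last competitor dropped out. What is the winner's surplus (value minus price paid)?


Step 1: Identify the highest value: 400
Step 2: Identify the second-highest value: 340
Step 3: The final price = second-highest value = 340
Step 4: Surplus = 400 - 340 = 60

60


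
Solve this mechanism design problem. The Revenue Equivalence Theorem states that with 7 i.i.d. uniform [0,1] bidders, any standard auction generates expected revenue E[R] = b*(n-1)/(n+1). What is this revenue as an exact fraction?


Step 1: By Revenue Equivalence, expected revenue = b*(n-1)/(n+1)
Step 2: Substituting n = 7, b = 1
Step 3: Revenue = 1*(7-1)/(7+1) = 1*6/8
Step 4: Revenue = 6/8 = 3/4

3/4


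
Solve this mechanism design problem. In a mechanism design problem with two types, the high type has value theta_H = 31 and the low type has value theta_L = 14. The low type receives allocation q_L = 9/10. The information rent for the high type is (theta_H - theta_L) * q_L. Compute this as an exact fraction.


Step 1: theta_H - theta_L = 31 - 14 = 17
Step 2: Information rent = (theta_H - theta_L) * q_L
Step 3: = 17 * 9/10
Step 4: = 153/10

153/10


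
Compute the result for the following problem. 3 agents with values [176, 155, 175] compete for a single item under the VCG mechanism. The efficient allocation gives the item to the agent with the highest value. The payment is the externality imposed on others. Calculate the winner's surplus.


Step 1: The winner is the agent with the highest value: agent 0 with value 176
Step 2: Values of other agents: [155, 175]
Step 3: VCG payment = max of others' values = 175
Step 4: Surplus = 176 - 175 = 1

1


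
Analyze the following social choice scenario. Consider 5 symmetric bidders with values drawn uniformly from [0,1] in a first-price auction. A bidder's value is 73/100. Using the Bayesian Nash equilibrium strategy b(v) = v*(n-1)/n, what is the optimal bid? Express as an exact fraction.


Step 1: The symmetric BNE bidding function is b(v) = v * (n-1) / n
Step 2: Substitute v = 73/100 and n = 5
Step 3: b = 73/100 * 4/5
Step 4: b = 73/125

73/125


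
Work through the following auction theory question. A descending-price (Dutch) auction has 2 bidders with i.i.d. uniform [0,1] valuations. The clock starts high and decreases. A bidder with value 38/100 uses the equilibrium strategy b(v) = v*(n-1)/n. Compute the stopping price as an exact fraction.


Step 1: Dutch auctions are strategically equivalent to first-price auctions
Step 2: The equilibrium bid is b(v) = v*(n-1)/n
Step 3: b = 19/50 * 1/2
Step 4: b = 19/100

19/100


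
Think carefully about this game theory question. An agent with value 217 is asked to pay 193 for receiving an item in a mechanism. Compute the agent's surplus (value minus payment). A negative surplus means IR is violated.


Step 1: Surplus = value - payment = 217 - 193 = 24
Step 2: IR is satisfied (surplus >= 0)

24


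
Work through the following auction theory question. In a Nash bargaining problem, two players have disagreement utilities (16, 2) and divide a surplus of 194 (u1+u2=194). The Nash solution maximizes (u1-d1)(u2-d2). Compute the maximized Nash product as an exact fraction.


Step 1: The Nash solution splits surplus symmetrically above the disagreement point
Step 2: u1 = (total + d1 - d2)/2 = (194 + 16 - 2)/2 = 104
Step 3: u2 = (total - d1 + d2)/2 = (194 - 16 + 2)/2 = 90
Step 4: Nash product = (104 - 16) * (90 - 2)
Step 5: = 88 * 88 = 7744

7744


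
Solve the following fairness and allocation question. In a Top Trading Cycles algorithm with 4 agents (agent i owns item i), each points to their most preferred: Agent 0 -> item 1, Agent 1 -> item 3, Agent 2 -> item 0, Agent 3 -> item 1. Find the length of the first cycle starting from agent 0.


Step 1: Trace the pointer graph from agent 0: 0 -> 1 -> 3 -> 1
Step 2: A cycle is detected when we revisit agent 1
Step 3: The cycle is: 1 -> 3 -> 1
Step 4: Cycle length = 2

2


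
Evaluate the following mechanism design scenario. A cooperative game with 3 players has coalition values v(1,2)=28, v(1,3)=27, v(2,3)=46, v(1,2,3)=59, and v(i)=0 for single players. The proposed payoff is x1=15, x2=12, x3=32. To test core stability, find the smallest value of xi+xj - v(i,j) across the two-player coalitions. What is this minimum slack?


Step 1: Slack for coalition (1,2): x1+x2 - v12 = 27 - 28 = -1
Step 2: Slack for coalition (1,3): x1+x3 - v13 = 47 - 27 = 20
Step 3: Slack for coalition (2,3): x2+x3 - v23 = 44 - 46 = -2
Step 4: Minimum slack = min(-1, 20, -2) = -2, attained by (2,3); coalition (2,3) can block (slack < 0), so the allocation is not in the core

-2


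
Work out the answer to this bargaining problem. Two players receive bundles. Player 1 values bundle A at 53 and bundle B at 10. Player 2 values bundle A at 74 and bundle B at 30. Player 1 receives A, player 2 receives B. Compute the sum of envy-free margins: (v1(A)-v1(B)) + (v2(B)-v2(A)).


Step 1: Player 1's margin = v1(A) - v1(B) = 53 - 10 = 43
Step 2: Player 2's margin = v2(B) - v2(A) = 30 - 74 = -44
Step 3: Total margin = 43 + -44 = -1

-1


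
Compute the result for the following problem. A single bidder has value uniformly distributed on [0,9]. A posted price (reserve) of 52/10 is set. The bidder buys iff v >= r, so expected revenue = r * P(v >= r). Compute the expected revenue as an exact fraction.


Step 1: Posted price r = 26/5, value support [0,9]
Step 2: P(v >= r) = (9 - 26/5)/9 = 19/45
Step 3: Expected revenue = r * P(v >= r) = 26/5 * 19/45
Step 4: Revenue = 494/225

494/225


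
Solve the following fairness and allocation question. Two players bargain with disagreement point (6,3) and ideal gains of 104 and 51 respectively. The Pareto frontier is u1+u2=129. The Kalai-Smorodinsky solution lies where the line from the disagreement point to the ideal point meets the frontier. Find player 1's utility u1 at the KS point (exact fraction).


Step 1: At the KS point, (u1-d1)/r1 = (u2-d2)/r2 = t and u1+u2 = 129
Step 2: u1 = d1 + r1*t and u2 = d2 + r2*t, so (d1 + r1*t) + (d2 + r2*t) = 129
Step 3: t = (129 - 6 - 3)/(104 + 51) = 120/155 = 24/31
Step 4: u1 = d1 + r1*t = 6 + 104 * 24/31 = 2682/31
Step 5: (Check: u2 = d2 + r2*t = 1317/31; u1+u2 = 2682/31 + 1317/31 = 129, on the frontier.)

2682/31


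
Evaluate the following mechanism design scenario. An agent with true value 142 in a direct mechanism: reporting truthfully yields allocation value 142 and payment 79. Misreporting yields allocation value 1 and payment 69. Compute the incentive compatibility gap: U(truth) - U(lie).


Step 1: U(truth) = value - payment = 142 - 79 = 63
Step 2: U(lie) = allocation - payment = 1 - 69 = -68
Step 3: IC gap = 63 - (-68) = 131

131


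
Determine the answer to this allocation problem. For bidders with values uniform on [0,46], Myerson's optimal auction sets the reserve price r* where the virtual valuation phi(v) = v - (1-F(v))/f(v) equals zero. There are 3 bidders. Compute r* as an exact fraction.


Step 1: For U[0,46], F(v) = v/46 and f(v) = 1/46
Step 2: phi(v) = v - (1 - v/46)/(1/46) = v - (46 - v) = 2v - 46
Step 3: Set phi(r*) = 0: 2r* - 46 = 0
Step 4: r* = 46/2 = 23 (the number of bidders n = 3 does not enter)

23


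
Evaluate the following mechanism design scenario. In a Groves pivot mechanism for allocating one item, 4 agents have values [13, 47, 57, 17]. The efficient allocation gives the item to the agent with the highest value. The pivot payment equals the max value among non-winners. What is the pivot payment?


Step 1: The efficient winner is agent 2 with value 57
Step 2: Other agents' values: [13, 47, 17]
Step 3: Pivot payment = max(others) = 47
Step 4: The winner pays 47

47


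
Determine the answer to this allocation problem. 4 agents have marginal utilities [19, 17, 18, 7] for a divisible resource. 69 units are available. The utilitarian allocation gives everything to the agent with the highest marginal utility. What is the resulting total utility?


Step 1: The marginal utilities are [19, 17, 18, 7]
Step 2: The highest marginal utility is 19
Step 3: All 69 units go to that agent
Step 4: Total utility = 19 * 69 = 1311

1311


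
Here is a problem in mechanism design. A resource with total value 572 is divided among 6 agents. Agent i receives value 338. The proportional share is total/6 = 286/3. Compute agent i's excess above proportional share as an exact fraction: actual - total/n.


Step 1: Proportional share = 572/6 = 286/3
Step 2: Agent's actual allocation = 338
Step 3: Excess = 338 - 286/3 = 728/3

728/3


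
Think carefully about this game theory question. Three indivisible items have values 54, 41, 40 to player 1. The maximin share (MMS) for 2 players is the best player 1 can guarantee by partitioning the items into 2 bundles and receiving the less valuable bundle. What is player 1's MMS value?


Step 1: Item values = 54, 41, 40
Step 2: Enumerate all 2-bundle partitions and take the smaller bundle:
  Partition 1: {54} vs {41,40} -> bundles 54, 81; min = 54
  Partition 2: {41} vs {54,40} -> bundles 41, 94; min = 41
  Partition 3: {40} vs {54,41} -> bundles 40, 95; min = 40
Step 3: MMS = max(54, 41, 40) = 54

54


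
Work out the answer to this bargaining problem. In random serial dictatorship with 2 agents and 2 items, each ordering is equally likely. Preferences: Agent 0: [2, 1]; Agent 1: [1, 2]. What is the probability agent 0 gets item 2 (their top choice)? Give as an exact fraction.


Step 1: Agent 0 wants item 2
Step 2: There are 2 possible orderings of agents
Step 3: In 2 orderings, agent 0 gets item 2
Step 4: Probability = 2/2 = 1

1


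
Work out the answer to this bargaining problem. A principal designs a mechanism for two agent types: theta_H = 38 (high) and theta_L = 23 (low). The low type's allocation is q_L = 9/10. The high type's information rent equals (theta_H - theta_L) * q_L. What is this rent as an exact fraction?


Step 1: theta_H - theta_L = 38 - 23 = 15
Step 2: Information rent = (theta_H - theta_L) * q_L
Step 3: = 15 * 9/10
Step 4: = 27/2

27/2


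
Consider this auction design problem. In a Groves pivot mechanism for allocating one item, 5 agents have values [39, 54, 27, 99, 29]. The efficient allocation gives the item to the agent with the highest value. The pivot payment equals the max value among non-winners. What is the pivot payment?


Step 1: The efficient winner is agent 3 with value 99
Step 2: Other agents' values: [39, 54, 27, 29]
Step 3: Pivot payment = max(others) = 54
Step 4: The winner pays 54

54


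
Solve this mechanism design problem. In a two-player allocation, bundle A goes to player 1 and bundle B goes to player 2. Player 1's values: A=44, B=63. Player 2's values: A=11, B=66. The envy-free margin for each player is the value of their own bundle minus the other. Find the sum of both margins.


Step 1: Player 1's margin = v1(A) - v1(B) = 44 - 63 = -19
Step 2: Player 2's margin = v2(B) - v2(A) = 66 - 11 = 55
Step 3: Total margin = -19 + 55 = 36

36


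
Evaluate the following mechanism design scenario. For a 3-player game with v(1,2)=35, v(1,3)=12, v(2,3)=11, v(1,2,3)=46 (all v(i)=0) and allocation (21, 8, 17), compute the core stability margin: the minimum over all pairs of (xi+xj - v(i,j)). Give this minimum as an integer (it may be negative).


Step 1: Slack for coalition (1,2): x1+x2 - v12 = 29 - 35 = -6
Step 2: Slack for coalition (1,3): x1+x3 - v13 = 38 - 12 = 26
Step 3: Slack for coalition (2,3): x2+x3 - v23 = 25 - 11 = 14
Step 4: Minimum slack = min(-6, 26, 14) = -6, attained by (1,2); coalition (1,2) can block (slack < 0), so the allocation is not in the core

-6


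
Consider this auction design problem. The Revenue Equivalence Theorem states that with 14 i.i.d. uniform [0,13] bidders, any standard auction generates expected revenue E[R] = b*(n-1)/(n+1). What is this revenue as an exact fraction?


Step 1: By Revenue Equivalence, expected revenue = b*(n-1)/(n+1)
Step 2: Substituting n = 14, b = 13
Step 3: Revenue = 13*(14-1)/(14+1) = 13*13/15
Step 4: Revenue = 169/15

169/15


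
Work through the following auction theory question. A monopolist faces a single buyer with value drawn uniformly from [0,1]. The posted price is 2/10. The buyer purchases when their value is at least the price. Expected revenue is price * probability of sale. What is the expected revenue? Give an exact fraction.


Step 1: Posted price r = 1/5, value support [0,1]
Step 2: P(v >= r) = (1 - 1/5)/1 = 4/5
Step 3: Expected revenue = r * P(v >= r) = 1/5 * 4/5
Step 4: Revenue = 4/25

4/25


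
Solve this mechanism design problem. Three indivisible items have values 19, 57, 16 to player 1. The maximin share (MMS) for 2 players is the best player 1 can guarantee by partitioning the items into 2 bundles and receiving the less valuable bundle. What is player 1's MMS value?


Step 1: Item values = 19, 57, 16
Step 2: Enumerate all 2-bundle partitions and take the smaller bundle:
  Partition 1: {19} vs {57,16} -> bundles 19, 73; min = 19
  Partition 2: {57} vs {19,16} -> bundles 57, 35; min = 35
  Partition 3: {16} vs {19,57} -> bundles 16, 76; min = 16
Step 3: MMS = max(19, 35, 16) = 35

35


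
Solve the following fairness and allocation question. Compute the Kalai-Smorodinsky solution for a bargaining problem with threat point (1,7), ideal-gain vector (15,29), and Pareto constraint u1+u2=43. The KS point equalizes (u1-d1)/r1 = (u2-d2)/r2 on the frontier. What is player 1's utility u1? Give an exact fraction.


Step 1: At the KS point, (u1-d1)/r1 = (u2-d2)/r2 = t and u1+u2 = 43
Step 2: u1 = d1 + r1*t and u2 = d2 + r2*t, so (d1 + r1*t) + (d2 + r2*t) = 43
Step 3: t = (43 - 1 - 7)/(15 + 29) = 35/44
Step 4: u1 = d1 + r1*t = 1 + 15 * 35/44 = 569/44
Step 5: (Check: u2 = d2 + r2*t = 1323/44; u1+u2 = 569/44 + 1323/44 = 43, on the frontier.)

569/44


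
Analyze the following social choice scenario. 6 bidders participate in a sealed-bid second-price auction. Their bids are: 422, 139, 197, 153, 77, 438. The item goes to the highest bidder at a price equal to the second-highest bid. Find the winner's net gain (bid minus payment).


Step 1: Sort bids in descending order: 438, 422, 197, 153, 139, 77
Step 2: The winning bid is the highest: 438
Step 3: The payment equals the second-highest bid: 422
Step 4: Surplus = winner's bid - payment = 438 - 422 = 16

16


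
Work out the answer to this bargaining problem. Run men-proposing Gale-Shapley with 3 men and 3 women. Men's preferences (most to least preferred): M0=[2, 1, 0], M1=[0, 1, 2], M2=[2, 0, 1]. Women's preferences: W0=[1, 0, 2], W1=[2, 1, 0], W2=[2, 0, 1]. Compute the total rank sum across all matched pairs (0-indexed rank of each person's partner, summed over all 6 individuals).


Step 1: Run Gale-Shapley (men propose, women hold best offer):
  M0 proposes to W2; she accepts
  M1 proposes to W0; she accepts
  M2 proposes to W2; she switches from M0
  M0 proposes to W1; she accepts
Step 2: Final matching: W0-M1, W1-M0, W2-M2
Step 3: 0-indexed ranks (man's rank of his match, then woman's): 0 + 0 + 1 + 2 + 0 + 0
Step 4: Total rank sum = 3

3


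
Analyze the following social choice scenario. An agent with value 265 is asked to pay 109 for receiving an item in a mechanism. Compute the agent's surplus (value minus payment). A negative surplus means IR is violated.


Step 1: Surplus = value - payment = 265 - 109 = 156
Step 2: IR is satisfied (surplus >= 0)

156


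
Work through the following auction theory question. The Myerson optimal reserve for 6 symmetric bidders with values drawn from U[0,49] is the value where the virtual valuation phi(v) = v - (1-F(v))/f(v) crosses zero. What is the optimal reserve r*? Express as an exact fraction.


Step 1: For U[0,49], F(v) = v/49 and f(v) = 1/49
Step 2: phi(v) = v - (1 - v/49)/(1/49) = v - (49 - v) = 2v - 49
Step 3: Set phi(r*) = 0: 2r* - 49 = 0
Step 4: r* = 49/2 (the number of bidders n = 6 does not enter)

49/2


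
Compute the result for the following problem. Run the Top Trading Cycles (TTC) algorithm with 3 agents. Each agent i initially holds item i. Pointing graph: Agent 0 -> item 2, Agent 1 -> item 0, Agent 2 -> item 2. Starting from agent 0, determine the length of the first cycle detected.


Step 1: Trace the pointer graph from agent 0: 0 -> 2 -> 2
Step 2: A cycle is detected when we revisit agent 2
Step 3: The cycle is: 2 -> 2
Step 4: Cycle length = 1

1


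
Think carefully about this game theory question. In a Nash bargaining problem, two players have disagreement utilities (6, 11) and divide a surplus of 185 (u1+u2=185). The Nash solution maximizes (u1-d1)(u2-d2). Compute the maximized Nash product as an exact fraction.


Step 1: The Nash solution splits surplus symmetrically above the disagreement point
Step 2: u1 = (total + d1 - d2)/2 = (185 + 6 - 11)/2 = 90
Step 3: u2 = (total - d1 + d2)/2 = (185 - 6 + 11)/2 = 95
Step 4: Nash product = (90 - 6) * (95 - 11)
Step 5: = 84 * 84 = 7056

7056


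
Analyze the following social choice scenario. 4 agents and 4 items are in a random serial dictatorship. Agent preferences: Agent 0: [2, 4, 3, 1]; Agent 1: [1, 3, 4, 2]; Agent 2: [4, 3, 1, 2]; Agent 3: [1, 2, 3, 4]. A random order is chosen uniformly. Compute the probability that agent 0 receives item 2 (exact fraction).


Step 1: Agent 0 wants item 2
Step 2: There are 24 possible orderings of agents
Step 3: In 20 orderings, agent 0 gets item 2
Step 4: Probability = 20/24 = 5/6

5/6


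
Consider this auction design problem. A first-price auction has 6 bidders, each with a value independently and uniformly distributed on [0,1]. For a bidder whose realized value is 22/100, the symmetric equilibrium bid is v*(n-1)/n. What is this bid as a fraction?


Step 1: The symmetric BNE bidding function is b(v) = v * (n-1) / n
Step 2: Substitute v = 11/50 and n = 6
Step 3: b = 11/50 * 5/6
Step 4: b = 11/60

11/60


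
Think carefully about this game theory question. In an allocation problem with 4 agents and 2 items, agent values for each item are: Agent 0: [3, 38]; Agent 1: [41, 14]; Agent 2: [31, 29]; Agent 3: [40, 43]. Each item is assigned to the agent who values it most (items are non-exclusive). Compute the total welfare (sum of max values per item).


Step 1: For each item, find the maximum value among all agents.
Step 2: Item 0 -> Agent 1 (value 41)
Step 3: Item 1 -> Agent 3 (value 43)
Step 4: Total welfare = 41 + 43 = 84

84


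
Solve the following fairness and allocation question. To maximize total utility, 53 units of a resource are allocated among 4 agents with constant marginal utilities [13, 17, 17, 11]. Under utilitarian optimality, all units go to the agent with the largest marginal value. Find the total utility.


Step 1: The marginal utilities are [13, 17, 17, 11]
Step 2: The highest marginal utility is 17
Step 3: All 53 units go to that agent
Step 4: Total utility = 17 * 53 = 901

901


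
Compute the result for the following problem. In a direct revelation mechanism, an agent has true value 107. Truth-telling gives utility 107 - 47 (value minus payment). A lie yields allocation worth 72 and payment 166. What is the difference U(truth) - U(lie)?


Step 1: U(truth) = value - payment = 107 - 47 = 60
Step 2: U(lie) = allocation - payment = 72 - 166 = -94
Step 3: IC gap = 60 - (-94) = 154

154


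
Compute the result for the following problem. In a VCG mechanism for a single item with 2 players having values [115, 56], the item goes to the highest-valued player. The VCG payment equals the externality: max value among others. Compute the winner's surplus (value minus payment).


Step 1: The winner is the agent with the highest value: agent 0 with value 115
Step 2: Values of other agents: [56]
Step 3: VCG payment = max of others' values = 56
Step 4: Surplus = 115 - 56 = 59

59


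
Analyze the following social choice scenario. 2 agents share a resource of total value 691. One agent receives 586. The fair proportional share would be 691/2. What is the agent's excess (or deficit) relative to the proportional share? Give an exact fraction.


Step 1: Proportional share = 691/2
Step 2: Agent's actual allocation = 586
Step 3: Excess = 586 - 691/2 = 481/2

481/2


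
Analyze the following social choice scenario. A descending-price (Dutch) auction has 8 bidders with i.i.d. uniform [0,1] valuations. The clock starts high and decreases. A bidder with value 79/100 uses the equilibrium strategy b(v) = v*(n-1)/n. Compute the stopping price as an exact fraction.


Step 1: Dutch auctions are strategically equivalent to first-price auctions
Step 2: The equilibrium bid is b(v) = v*(n-1)/n
Step 3: b = 79/100 * 7/8
Step 4: b = 553/800

553/800


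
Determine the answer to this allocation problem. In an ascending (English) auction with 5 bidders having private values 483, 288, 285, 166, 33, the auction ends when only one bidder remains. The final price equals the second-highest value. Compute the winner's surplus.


Step 1: Identify the highest value: 483
Step 2: Identify the second-highest value: 288
Step 3: The final price = second-highest value = 288
Step 4: Surplus = 483 - 288 = 195

195


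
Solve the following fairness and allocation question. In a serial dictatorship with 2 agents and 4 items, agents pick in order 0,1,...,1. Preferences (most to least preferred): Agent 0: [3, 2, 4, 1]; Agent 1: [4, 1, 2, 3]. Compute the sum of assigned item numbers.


Step 1: Agent 0 picks item 3
Step 2: Agent 1 picks item 4
Step 3: Sum = 3 + 4 = 7

7


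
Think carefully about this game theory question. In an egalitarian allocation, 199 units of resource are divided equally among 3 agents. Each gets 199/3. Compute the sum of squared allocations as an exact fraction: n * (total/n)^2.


Step 1: Each agent's share = 199/3
Step 2: Square of each share = (199/3)^2 = 39601/9
Step 3: Sum of squares = 3 * 39601/9 = 39601/3

39601/3


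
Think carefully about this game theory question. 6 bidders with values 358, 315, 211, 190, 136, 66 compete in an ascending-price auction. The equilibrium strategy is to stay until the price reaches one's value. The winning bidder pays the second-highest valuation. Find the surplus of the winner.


Step 1: Identify the highest value: 358
Step 2: Identify the second-highest value: 315
Step 3: The final price = second-highest value = 315
Step 4: Surplus = 358 - 315 = 43

43


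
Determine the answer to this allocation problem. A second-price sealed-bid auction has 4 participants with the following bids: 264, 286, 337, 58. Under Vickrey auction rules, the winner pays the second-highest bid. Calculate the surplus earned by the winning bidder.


Step 1: Sort bids in descending order: 337, 286, 264, 58
Step 2: The winning bid is the highest: 337
Step 3: The payment equals the second-highest bid: 286
Step 4: Surplus = winner's bid - payment = 337 - 286 = 51

51


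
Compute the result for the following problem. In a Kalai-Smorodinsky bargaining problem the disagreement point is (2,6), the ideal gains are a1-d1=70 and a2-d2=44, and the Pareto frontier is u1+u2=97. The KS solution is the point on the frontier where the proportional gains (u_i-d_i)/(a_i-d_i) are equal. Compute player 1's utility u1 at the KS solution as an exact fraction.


Step 1: At the KS point, (u1-d1)/r1 = (u2-d2)/r2 = t and u1+u2 = 97
Step 2: u1 = d1 + r1*t and u2 = d2 + r2*t, so (d1 + r1*t) + (d2 + r2*t) = 97
Step 3: t = (97 - 2 - 6)/(70 + 44) = 89/114
Step 4: u1 = d1 + r1*t = 2 + 70 * 89/114 = 3229/57
Step 5: (Check: u2 = d2 + r2*t = 2300/57; u1+u2 = 3229/57 + 2300/57 = 97, on the frontier.)

3229/57


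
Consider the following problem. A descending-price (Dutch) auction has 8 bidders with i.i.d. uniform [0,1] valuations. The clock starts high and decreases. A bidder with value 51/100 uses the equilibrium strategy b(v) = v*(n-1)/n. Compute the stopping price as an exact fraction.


Step 1: Dutch auctions are strategically equivalent to first-price auctions
Step 2: The equilibrium bid is b(v) = v*(n-1)/n
Step 3: b = 51/100 * 7/8
Step 4: b = 357/800

357/800


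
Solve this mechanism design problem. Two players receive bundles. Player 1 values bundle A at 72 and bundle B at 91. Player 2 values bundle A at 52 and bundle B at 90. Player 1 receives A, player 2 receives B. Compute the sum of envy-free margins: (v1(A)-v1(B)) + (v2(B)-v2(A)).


Step 1: Player 1's margin = v1(A) - v1(B) = 72 - 91 = -19
Step 2: Player 2's margin = v2(B) - v2(A) = 90 - 52 = 38
Step 3: Total margin = -19 + 38 = 19

19


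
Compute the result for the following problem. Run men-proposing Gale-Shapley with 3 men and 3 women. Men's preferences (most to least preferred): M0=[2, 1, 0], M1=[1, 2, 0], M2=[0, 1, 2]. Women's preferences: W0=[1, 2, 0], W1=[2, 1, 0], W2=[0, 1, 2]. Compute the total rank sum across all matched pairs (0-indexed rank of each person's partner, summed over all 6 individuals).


Step 1: Run Gale-Shapley (men propose, women hold best offer):
  M0 proposes to W2; she accepts
  M1 proposes to W1; she accepts
  M2 proposes to W0; she accepts
Step 2: Final matching: W0-M2, W1-M1, W2-M0
Step 3: 0-indexed ranks (man's rank of his match, then woman's): 0 + 1 + 0 + 1 + 0 + 0
Step 4: Total rank sum = 2

2


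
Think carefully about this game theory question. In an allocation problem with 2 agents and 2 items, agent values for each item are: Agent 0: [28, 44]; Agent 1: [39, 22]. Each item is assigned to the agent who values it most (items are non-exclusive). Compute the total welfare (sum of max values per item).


Step 1: For each item, find the maximum value among all agents.
Step 2: Item 0 -> Agent 1 (value 39)
Step 3: Item 1 -> Agent 0 (value 44)
Step 4: Total welfare = 39 + 44 = 83

83


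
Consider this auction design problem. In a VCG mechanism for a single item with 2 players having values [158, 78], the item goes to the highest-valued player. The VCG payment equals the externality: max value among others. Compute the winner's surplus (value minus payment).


Step 1: The winner is the agent with the highest value: agent 0 with value 158
Step 2: Values of other agents: [78]
Step 3: VCG payment = max of others' values = 78
Step 4: Surplus = 158 - 78 = 80

80


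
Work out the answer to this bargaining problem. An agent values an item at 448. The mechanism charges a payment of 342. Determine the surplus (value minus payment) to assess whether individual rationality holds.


Step 1: Surplus = value - payment = 448 - 342 = 106
Step 2: IR is satisfied (surplus >= 0)

106


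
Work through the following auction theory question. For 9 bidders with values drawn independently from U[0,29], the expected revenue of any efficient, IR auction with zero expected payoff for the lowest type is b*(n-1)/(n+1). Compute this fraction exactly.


Step 1: By Revenue Equivalence, expected revenue = b*(n-1)/(n+1)
Step 2: Substituting n = 9, b = 29
Step 3: Revenue = 29*(9-1)/(9+1) = 29*8/10
Step 4: Revenue = 232/10 = 116/5

116/5


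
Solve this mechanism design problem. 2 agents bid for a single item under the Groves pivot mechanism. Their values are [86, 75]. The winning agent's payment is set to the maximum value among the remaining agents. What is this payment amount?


Step 1: The efficient winner is agent 0 with value 86
Step 2: Other agents' values: [75]
Step 3: Pivot payment = max(others) = 75
Step 4: The winner pays 75

75


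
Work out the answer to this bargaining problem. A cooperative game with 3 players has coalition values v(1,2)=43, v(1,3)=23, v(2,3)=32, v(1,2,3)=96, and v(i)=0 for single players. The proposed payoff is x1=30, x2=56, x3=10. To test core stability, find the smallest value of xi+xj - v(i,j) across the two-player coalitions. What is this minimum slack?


Step 1: Slack for coalition (1,2): x1+x2 - v12 = 86 - 43 = 43
Step 2: Slack for coalition (1,3): x1+x3 - v13 = 40 - 23 = 17
Step 3: Slack for coalition (2,3): x2+x3 - v23 = 66 - 32 = 34
Step 4: Minimum slack = min(43, 17, 34) = 17, attained by (1,3); no pair can gain by deviating, so the allocation is in the core

17


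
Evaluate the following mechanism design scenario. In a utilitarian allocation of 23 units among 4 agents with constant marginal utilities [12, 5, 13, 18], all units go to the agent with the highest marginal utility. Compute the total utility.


Step 1: The marginal utilities are [12, 5, 13, 18]
Step 2: The highest marginal utility is 18
Step 3: All 23 units go to that agent
Step 4: Total utility = 18 * 23 = 414

414


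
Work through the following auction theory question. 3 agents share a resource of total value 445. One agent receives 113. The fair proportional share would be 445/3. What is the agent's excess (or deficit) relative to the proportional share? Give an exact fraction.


Step 1: Proportional share = 445/3
Step 2: Agent's actual allocation = 113
Step 3: Excess = 113 - 445/3 = -106/3

-106/3


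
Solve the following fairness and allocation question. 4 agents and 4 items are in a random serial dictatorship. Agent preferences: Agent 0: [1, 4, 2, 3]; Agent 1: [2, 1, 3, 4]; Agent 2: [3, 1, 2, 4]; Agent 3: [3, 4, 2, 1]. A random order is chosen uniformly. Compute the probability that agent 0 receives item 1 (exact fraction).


Step 1: Agent 0 wants item 1
Step 2: There are 24 possible orderings of agents
Step 3: In 20 orderings, agent 0 gets item 1
Step 4: Probability = 20/24 = 5/6

5/6


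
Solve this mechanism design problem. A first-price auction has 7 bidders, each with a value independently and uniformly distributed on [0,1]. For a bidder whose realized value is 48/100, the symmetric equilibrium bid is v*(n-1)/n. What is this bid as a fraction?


Step 1: The symmetric BNE bidding function is b(v) = v * (n-1) / n
Step 2: Substitute v = 12/25 and n = 7
Step 3: b = 12/25 * 6/7
Step 4: b = 72/175

72/175
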